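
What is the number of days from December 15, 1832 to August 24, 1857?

From December 15, 1832 to December 15, 1856: 24 years, of which 6 contain a Feb 29 — 18×365 + 6×366 = 8766 days.
December 1856: 31 − 15 = 16 days remain.
Then January (31), February 1857 (28), March (31), April (30), May (31), June (30), July (31): 31 + 28 + 31 + 30 + 31 + 30 + 31 = 212 days.
August 1–24, 1857: 24 days.
Residual: 252 days.
Total: 9018 days.

9018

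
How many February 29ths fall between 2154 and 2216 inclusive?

15

Years divisible by 4: 2156, 2160, …, 2216 — 16 in all.
Of these, 2200 is divisible by 100 but not 400, so not leap.
Leap years: 16 − 1 = 15.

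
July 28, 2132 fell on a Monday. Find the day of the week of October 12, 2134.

Tuesday

Day-of-year of July 28, 2132: 210.
Day-of-year of October 12, 2134: 285.
2132 has 366 days, so 366 − 210 = 156 days remain in 2132.
Full years: 2133: 365. Sum = 365.
Total: 156 + 365 + 285 = 806 days.
806 mod 7 = 1, so 1 day after Monday is Tuesday.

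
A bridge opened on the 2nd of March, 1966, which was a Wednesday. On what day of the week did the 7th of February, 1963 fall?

Count forward from the earlier date (February 7, 1963) to the later (March 2, 1966):
February 7, 1963 → February 7, 1964: 365 days.
February 7, 1964 → February 7, 1965: 366 days (1964 is a leap year).
February 7, 1965 → February 7, 1966: 365 days.
February 1966: 28 − 7 = 21 days remain (1966 is not a leap year, so February has 28 days).
March 1–2, 1966: 2 days.
Residual: 23 days.
Total: 1119 days.
1119 mod 7 = 6, so 6 days before Wednesday is Thursday.

Thursday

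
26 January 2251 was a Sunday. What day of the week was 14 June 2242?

Count forward from the earlier date (June 14, 2242) to the later (January 26, 2251):
Day-of-year of June 14, 2242: 165.
Day-of-year of January 26, 2251: 26.
2242 has 365 days, so 365 − 165 = 200 days remain in 2242.
Full years 2243–2250: 6 common + 2 leap = 6×365 + 2×366 = 2922 days.
Total: 200 + 2922 + 26 = 3148 days.
3148 mod 7 = 5, so 5 days before Sunday is Tuesday.

Tuesday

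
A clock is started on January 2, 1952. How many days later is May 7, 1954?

856

January 2, 1952 → January 2, 1953: 366 days (1952 is a leap year).
January 2, 1953 → January 2, 1954: 365 days.
January 1954: 31 − 2 = 29 days remain.
Then February 1954 (28), March (31), April (30): 28 + 31 + 30 = 89 days.
May 1–7, 1954: 7 days.
Residual: 125 days.
Total: 856 days.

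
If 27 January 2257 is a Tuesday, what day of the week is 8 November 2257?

Sunday

January 2257: 31 − 27 = 4 days remain.
Then 9 full months totalling 273 days.
November 1–8, 2257: 8 days.
Total: 4 + 273 + 8 = 285 days.
285 mod 7 = 5, so 5 days after Tuesday is Sunday.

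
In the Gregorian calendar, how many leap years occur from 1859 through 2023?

Years divisible by 4: 1860, 1864, …, 2020 — 41 in all.
Of these, 1900 is divisible by 100 but not 400, so not leap.
2000 is divisible by 400, so still leap.
Leap years: 41 − 1 = 40.

40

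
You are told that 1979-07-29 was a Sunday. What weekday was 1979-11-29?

Thursday

July 1979: 31 − 29 = 2 days remain.
Then August (31), September (30), October (31): 31 + 30 + 31 = 92 days.
November 1–29, 1979: 29 days.
Total: 2 + 92 + 29 = 123 days.
123 mod 7 = 4, so 4 days after Sunday is Thursday.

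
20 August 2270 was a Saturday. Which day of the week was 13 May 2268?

Count forward from the earlier date (May 13, 2268) to the later (August 20, 2270):
May 13, 2268 → May 13, 2269: 365 days.
May 13, 2269 → May 13, 2270: 365 days.
May 2270: 31 − 13 = 18 days remain.
Then June (30), July (31): 30 + 31 = 61 days.
August 1–20, 2270: 20 days.
Residual: 99 days.
Total: 829 days.
829 mod 7 = 3, so 3 days before Saturday is Wednesday.

Wednesday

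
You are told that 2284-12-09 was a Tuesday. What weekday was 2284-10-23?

Thursday

Count forward from the earlier date (October 23, 2284) to the later (December 9, 2284):
October 2284: 31 − 23 = 8 days remain.
Then November (30): 30 days.
December 1–9, 2284: 9 days.
Total: 8 + 30 + 9 = 47 days.
47 mod 7 = 5, so 5 days before Tuesday is Thursday.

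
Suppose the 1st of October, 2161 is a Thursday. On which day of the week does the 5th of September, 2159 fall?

Wednesday

Count forward from the earlier date (September 5, 2159) to the later (October 1, 2161):
September 5, 2159 → September 5, 2160: 366 days (2160 is a leap year).
September 5, 2160 → September 5, 2161: 365 days.
September 2161: 30 − 5 = 25 days remain.
October 1, 2161: 1 day.
Residual: 26 days.
Total: 757 days.
757 mod 7 = 1, so 1 day before Thursday is Wednesday.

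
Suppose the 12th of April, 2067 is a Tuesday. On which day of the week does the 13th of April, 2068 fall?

Friday

April 12, 2067 → April 12, 2068: 366 days (2068 is a leap year).
Within April 2068: 13 − 12 = 1 day.
Total: 367 days.
367 mod 7 = 3, so 3 days after Tuesday is Friday.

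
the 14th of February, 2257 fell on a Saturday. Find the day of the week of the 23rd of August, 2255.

Thursday

Count forward from the earlier date (August 23, 2255) to the later (February 14, 2257):
Day-of-year of August 23, 2255: 235.
Day-of-year of February 14, 2257: 45.
2255 has 365 days, so 365 − 235 = 130 days remain in 2255.
Full years: 2256: 366. Sum = 366.
Total: 130 + 366 + 45 = 541 days.
541 mod 7 = 2, so 2 days before Saturday is Thursday.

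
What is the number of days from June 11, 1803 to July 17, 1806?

1132

Day-of-year of June 11, 1803: 162.
Day-of-year of July 17, 1806: 198.
1803 has 365 days, so 365 − 162 = 203 days remain in 1803.
Full years: 1804: 366; 1805: 365. Sum = 731.
Total: 203 + 731 + 198 = 1132 days.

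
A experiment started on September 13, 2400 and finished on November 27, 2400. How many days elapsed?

75

September 2400: 30 − 13 = 17 days remain.
Then October (31): 31 days.
November 1–27, 2400: 27 days.
Total: 17 + 31 + 27 = 75 days.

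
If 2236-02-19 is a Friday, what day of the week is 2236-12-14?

February 2236: 29 − 19 = 10 days remain (2236 is a leap year, so February has 29 days).
Then 9 full months totalling 275 days.
December 1–14, 2236: 14 days.
Total: 10 + 275 + 14 = 299 days.
299 mod 7 = 5, so 5 days after Friday is Wednesday.

Wednesday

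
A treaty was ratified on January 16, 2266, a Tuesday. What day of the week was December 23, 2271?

Saturday

Day-of-year of January 16, 2266: 16.
Day-of-year of December 23, 2271: 357.
2266 has 365 days, so 365 − 16 = 349 days remain in 2266.
Full years: 2267: 365; 2268: 366; 2269: 365; 2270: 365. Sum = 1461.
Total: 349 + 1461 + 357 = 2167 days.
2167 mod 7 = 4, so 4 days after Tuesday is Saturday.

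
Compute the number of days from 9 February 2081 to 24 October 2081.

257

February 2081: 28 − 9 = 19 days remain (2081 is not a leap year, so February has 28 days).
Then March (31), April (30), May (31), June (30), July (31), August (31), September (30): 31 + 30 + 31 + 30 + 31 + 31 + 30 = 214 days.
October 1–24, 2081: 24 days.
Total: 19 + 214 + 24 = 257 days.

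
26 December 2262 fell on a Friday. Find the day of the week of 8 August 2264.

Monday

December 26, 2262 → December 26, 2263: 365 days.
December 2263: 31 − 26 = 5 days remain.
Then January (31), February 2264 (29), March (31), April (30), May (31), June (30), July (31): 31 + 29 + 31 + 30 + 31 + 30 + 31 = 213 days.
August 1–8, 2264: 8 days.
Residual: 226 days.
Total: 591 days.
591 mod 7 = 3, so 3 days after Friday is Monday.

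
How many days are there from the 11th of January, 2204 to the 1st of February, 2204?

21

January 2204: 31 − 11 = 20 days remain.
February 1, 2204: 1 day (2204 is a leap year).
Total: 20 + 1 = 21 days.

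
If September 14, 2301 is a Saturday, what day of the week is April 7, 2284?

Monday

Count forward from the earlier date (April 7, 2284) to the later (September 14, 2301):
Day-of-year of April 7, 2284: 98.
Day-of-year of September 14, 2301: 257.
2284 has 366 days, so 366 − 98 = 268 days remain in 2284.
Full years 2285–2300: 13 common + 3 leap = 13×365 + 3×366 = 5843 days.
Total: 268 + 5843 + 257 = 6368 days.
6368 mod 7 = 5, so 5 days before Saturday is Monday.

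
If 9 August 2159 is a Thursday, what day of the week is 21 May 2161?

Thursday

Day-of-year of August 9, 2159: 221.
Day-of-year of May 21, 2161: 141.
2159 has 365 days, so 365 − 221 = 144 days remain in 2159.
Full years: 2160: 366. Sum = 366.
Total: 144 + 366 + 141 = 651 days.
651 is a multiple of 7, so 21 May 2161 falls on the same weekday: Thursday.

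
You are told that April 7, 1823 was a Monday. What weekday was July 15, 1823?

Tuesday

April 1823: 30 − 7 = 23 days remain.
Then May (31), June (30): 31 + 30 = 61 days.
July 1–15, 1823: 15 days.
Total: 23 + 61 + 15 = 99 days.
99 mod 7 = 1, so 1 day after Monday is Tuesday.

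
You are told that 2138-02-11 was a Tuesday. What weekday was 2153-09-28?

Friday

Day-of-year of February 11, 2138: 42.
Day-of-year of September 28, 2153: 271.
2138 has 365 days, so 365 − 42 = 323 days remain in 2138.
Full years 2139–2152: 10 common + 4 leap = 10×365 + 4×366 = 5114 days.
Total: 323 + 5114 + 271 = 5708 days.
5708 mod 7 = 3, so 3 days after Tuesday is Friday.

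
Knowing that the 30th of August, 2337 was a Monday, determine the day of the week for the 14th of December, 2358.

From August 30, 2337 to August 30, 2358: 21 years, of which 5 contain a Feb 29 — 16×365 + 5×366 = 7670 days.
August 2358: 31 − 30 = 1 day remains.
Then September (30), October (31), November (30): 30 + 31 + 30 = 91 days.
December 1–14, 2358: 14 days.
Residual: 106 days.
Total: 7776 days.
7776 mod 7 = 6, so 6 days after Monday is Sunday.

Sunday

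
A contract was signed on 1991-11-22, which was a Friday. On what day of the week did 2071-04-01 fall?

From November 22, 1991 to November 22, 2070: 79 years, of which 20 contain a Feb 29 — 59×365 + 20×366 = 28855 days.
(2000 is a leap year (divisible by 400).)
November 2070: 30 − 22 = 8 days remain.
Then December (31), January (31), February 2071 (28), March (31): 31 + 31 + 28 + 31 = 121 days.
April 1, 2071: 1 day.
Residual: 130 days.
Total: 28985 days.
28985 mod 7 = 5, so 5 days after Friday is Wednesday.

Wednesday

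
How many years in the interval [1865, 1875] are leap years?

2

Years divisible by 4 in [1865, 1875]: 1868, 1872.
No century exceptions apply. Count: 2.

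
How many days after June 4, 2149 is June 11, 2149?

Within June 2149: 11 − 4 = 7 days.

7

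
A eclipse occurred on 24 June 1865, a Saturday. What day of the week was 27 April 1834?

Count forward from the earlier date (April 27, 1834) to the later (June 24, 1865):
Day-of-year of April 27, 1834: 117.
Day-of-year of June 24, 1865: 175.
1834 has 365 days, so 365 − 117 = 248 days remain in 1834.
Full years 1835–1864: 22 common + 8 leap = 22×365 + 8×366 = 10958 days.
Total: 248 + 10958 + 175 = 11381 days.
11381 mod 7 = 6, so 6 days before Saturday is Sunday.

Sunday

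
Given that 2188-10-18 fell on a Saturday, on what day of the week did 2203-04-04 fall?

Day-of-year of October 18, 2188: 292.
Day-of-year of April 4, 2203: 94.
2188 has 366 days, so 366 − 292 = 74 days remain in 2188.
Full years 2189–2202: 12 common + 2 leap = 12×365 + 2×366 = 5112 days.
Total: 74 + 5112 + 94 = 5280 days.
5280 mod 7 = 2, so 2 days after Saturday is Monday.

Monday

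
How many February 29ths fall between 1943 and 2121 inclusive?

Years divisible by 4: 1944, 1948, …, 2120 — 45 in all.
Of these, 2100 is divisible by 100 but not 400, so not leap.
2000 is divisible by 400, so still leap.
Leap years: 45 − 1 = 44.

44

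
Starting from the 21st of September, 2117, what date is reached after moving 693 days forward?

the 15th of August, 2119

Count 693 days after September 21, 2117:
Day-of-year of September 21, 2117: 264.
Day-of-year of August 15, 2119: 227.
2117 has 365 days, so 365 − 264 = 101 days remain in 2117.
Full years: 2118: 365. Sum = 365.
Total: 101 + 365 + 227 = 693 days.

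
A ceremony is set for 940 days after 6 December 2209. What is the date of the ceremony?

3 July 2212

Count 940 days after December 6, 2209:
Day-of-year of December 6, 2209: 340.
Day-of-year of July 3, 2212: 185.
2209 has 365 days, so 365 − 340 = 25 days remain in 2209.
Full years: 2210: 365; 2211: 365. Sum = 730.
Total: 25 + 730 + 185 = 940 days.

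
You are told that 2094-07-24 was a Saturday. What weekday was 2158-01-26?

Day-of-year of July 24, 2094: 205.
Day-of-year of January 26, 2158: 26.
2094 has 365 days, so 365 − 205 = 160 days remain in 2094.
Full years 2095–2157: 48 common + 15 leap = 48×365 + 15×366 = 23010 days.
Total: 160 + 23010 + 26 = 23196 days.
23196 mod 7 = 5, so 5 days after Saturday is Thursday.

Thursday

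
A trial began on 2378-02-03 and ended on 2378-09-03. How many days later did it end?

212

February 2378: 28 − 3 = 25 days remain (2378 is not a leap year, so February has 28 days).
Then March (31), April (30), May (31), June (30), July (31), August (31): 31 + 30 + 31 + 30 + 31 + 31 = 184 days.
September 1–3, 2378: 3 days.
Total: 25 + 184 + 3 = 212 days.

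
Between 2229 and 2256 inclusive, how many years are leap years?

Years divisible by 4 in [2229, 2256]: 2232, 2236, 2240, 2244, 2248, 2252, 2256.
No century exceptions apply. Count: 7.

7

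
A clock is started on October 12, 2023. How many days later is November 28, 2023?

47

October 2023: 31 − 12 = 19 days remain.
November 1–28, 2023: 28 days.
Total: 19 + 28 = 47 days.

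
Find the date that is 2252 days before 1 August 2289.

2 June 2283

Count 2252 days before August 1, 2289:
Day-of-year of June 2, 2283: 153.
Day-of-year of August 1, 2289: 213.
2283 has 365 days, so 365 − 153 = 212 days remain in 2283.
Full years: 2284: 366; 2285: 365; 2286: 365; 2287: 365; 2288: 366. Sum = 1827.
Total: 212 + 1827 + 213 = 2252 days.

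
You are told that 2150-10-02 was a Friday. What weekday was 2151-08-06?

October 2150: 31 − 2 = 29 days remain.
Then 9 full months totalling 273 days.
August 1–6, 2151: 6 days.
Residual: 308 days.
Total: 308 days.
308 is a multiple of 7, so 2151-08-06 falls on the same weekday: Friday.

Friday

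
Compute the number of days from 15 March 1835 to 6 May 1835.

March 1835: 31 − 15 = 16 days remain.
Then April (30): 30 days.
May 1–6, 1835: 6 days.
Total: 16 + 30 + 6 = 52 days.

52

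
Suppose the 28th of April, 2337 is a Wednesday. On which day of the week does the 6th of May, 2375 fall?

From April 28, 2337 to April 28, 2375: 38 years, of which 9 contain a Feb 29 — 29×365 + 9×366 = 13879 days.
April 2375: 30 − 28 = 2 days remain.
May 1–6, 2375: 6 days.
Residual: 8 days.
Total: 13887 days.
13887 mod 7 = 6, so 6 days after Wednesday is Tuesday.

Tuesday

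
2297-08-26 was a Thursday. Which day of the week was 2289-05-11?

Saturday

Count forward from the earlier date (May 11, 2289) to the later (August 26, 2297):
Day-of-year of May 11, 2289: 131.
Day-of-year of August 26, 2297: 238.
2289 has 365 days, so 365 − 131 = 234 days remain in 2289.
Full years 2290–2296: 5 common + 2 leap = 5×365 + 2×366 = 2557 days.
Total: 234 + 2557 + 238 = 3029 days.
3029 mod 7 = 5, so 5 days before Thursday is Saturday.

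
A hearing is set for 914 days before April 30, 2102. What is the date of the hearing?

October 28, 2099

Count 914 days before April 30, 2102:
Day-of-year of October 28, 2099: 301.
Day-of-year of April 30, 2102: 120.
2099 has 365 days, so 365 − 301 = 64 days remain in 2099.
Full years: 2100: 365; 2101: 365. Sum = 730.
Total: 64 + 730 + 120 = 914 days.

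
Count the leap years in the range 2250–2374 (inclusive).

Years divisible by 4: 2252, 2256, …, 2372 — 31 in all.
Of these, 2300 is divisible by 100 but not 400, so not leap.
Leap years: 31 − 1 = 30.

30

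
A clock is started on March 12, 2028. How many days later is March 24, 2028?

Within March 2028: 24 − 12 = 12 days.

12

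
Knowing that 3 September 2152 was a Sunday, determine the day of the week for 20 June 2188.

Friday

Day-of-year of September 3, 2152: 247.
Day-of-year of June 20, 2188: 172.
2152 has 366 days, so 366 − 247 = 119 days remain in 2152.
Full years 2153–2187: 27 common + 8 leap = 27×365 + 8×366 = 12783 days.
Total: 119 + 12783 + 172 = 13074 days.
13074 mod 7 = 5, so 5 days after Sunday is Friday.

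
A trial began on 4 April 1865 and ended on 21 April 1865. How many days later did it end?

17

Within April 1865: 21 − 4 = 17 days.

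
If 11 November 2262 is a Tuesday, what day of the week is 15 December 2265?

Day-of-year of November 11, 2262: 315.
Day-of-year of December 15, 2265: 349.
2262 has 365 days, so 365 − 315 = 50 days remain in 2262.
Full years: 2263: 365; 2264: 366. Sum = 731.
Total: 50 + 731 + 349 = 1130 days.
1130 mod 7 = 3, so 3 days after Tuesday is Friday.

Friday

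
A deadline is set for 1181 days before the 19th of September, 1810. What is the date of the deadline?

the 26th of June, 1807

Count 1181 days before September 19, 1810:
Day-of-year of June 26, 1807: 177.
Day-of-year of September 19, 1810: 262.
1807 has 365 days, so 365 − 177 = 188 days remain in 1807.
Full years: 1808: 366; 1809: 365. Sum = 731.
Total: 188 + 731 + 262 = 1181 days.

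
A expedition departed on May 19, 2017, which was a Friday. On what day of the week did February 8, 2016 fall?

Count forward from the earlier date (February 8, 2016) to the later (May 19, 2017):
Day-of-year of February 8, 2016: 39.
Day-of-year of May 19, 2017: 139.
2016 has 366 days, so 366 − 39 = 327 days remain in 2016.
Total: 327 + 139 = 466 days.
466 mod 7 = 4, so 4 days before Friday is Monday.

Monday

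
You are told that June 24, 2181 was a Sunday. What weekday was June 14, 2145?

Monday

Count forward from the earlier date (June 14, 2145) to the later (June 24, 2181):
From June 14, 2145 to June 14, 2181: 36 years, of which 9 contain a Feb 29 — 27×365 + 9×366 = 13149 days.
Within June 2181: 24 − 14 = 10 days.
Total: 13159 days.
13159 mod 7 = 6, so 6 days before Sunday is Monday.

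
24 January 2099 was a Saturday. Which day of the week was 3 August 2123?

Tuesday

Day-of-year of January 24, 2099: 24.
Day-of-year of August 3, 2123: 215.
2099 has 365 days, so 365 − 24 = 341 days remain in 2099.
Full years 2100–2122: 18 common + 5 leap = 18×365 + 5×366 = 8400 days.
Total: 341 + 8400 + 215 = 8956 days.
8956 mod 7 = 3, so 3 days after Saturday is Tuesday.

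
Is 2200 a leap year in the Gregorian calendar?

No

2200 is not a leap year (divisible by 100 but not 400).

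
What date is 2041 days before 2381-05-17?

2375-10-15

Count 2041 days before May 17, 2381:
October 15, 2375 → October 15, 2376: 366 days (2376 is a leap year).
October 15, 2376 → October 15, 2377: 365 days.
October 15, 2377 → October 15, 2378: 365 days.
October 15, 2378 → October 15, 2379: 365 days.
October 15, 2379 → October 15, 2380: 366 days (2380 is a leap year).
October 2380: 31 − 15 = 16 days remain.
Then November (30), December (31), January (31), February 2381 (28), March (31), April (30): 30 + 31 + 31 + 28 + 31 + 30 = 181 days.
May 1–17, 2381: 17 days.
Residual: 214 days.
Total: 2041 days.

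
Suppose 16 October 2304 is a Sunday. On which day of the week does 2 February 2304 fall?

Tuesday

Count forward from the earlier date (February 2, 2304) to the later (October 16, 2304):
February 2304: 29 − 2 = 27 days remain (2304 is a leap year, so February has 29 days).
Then March (31), April (30), May (31), June (30), July (31), August (31), September (30): 31 + 30 + 31 + 30 + 31 + 31 + 30 = 214 days.
October 1–16, 2304: 16 days.
Total: 27 + 214 + 16 = 257 days.
257 mod 7 = 5, so 5 days before Sunday is Tuesday.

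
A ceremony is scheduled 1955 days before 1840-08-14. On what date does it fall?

1835-04-08

Count 1955 days before August 14, 1840:
Day-of-year of April 8, 1835: 98.
Day-of-year of August 14, 1840: 227.
1835 has 365 days, so 365 − 98 = 267 days remain in 1835.
Full years: 1836: 366; 1837: 365; 1838: 365; 1839: 365. Sum = 1461.
Total: 267 + 1461 + 227 = 1955 days.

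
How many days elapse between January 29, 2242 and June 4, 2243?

491

January 2242: 31 − 29 = 2 days remain.
Then 16 full months totalling 485 days.
June 1–4, 2243: 4 days.
Total: 2 + 485 + 4 = 491 days.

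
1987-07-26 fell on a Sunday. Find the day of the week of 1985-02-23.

Saturday

Count forward from the earlier date (February 23, 1985) to the later (July 26, 1987):
Day-of-year of February 23, 1985: 54.
Day-of-year of July 26, 1987: 207.
1985 has 365 days, so 365 − 54 = 311 days remain in 1985.
Full years: 1986: 365. Sum = 365.
Total: 311 + 365 + 207 = 883 days.
883 mod 7 = 1, so 1 day before Sunday is Saturday.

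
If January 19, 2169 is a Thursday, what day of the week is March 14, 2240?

Saturday

From January 19, 2169 to January 19, 2240: 71 years, of which 16 contain a Feb 29 — 55×365 + 16×366 = 25931 days.
(2200 is not a leap year (divisible by 100 but not 400).)
January 2240: 31 − 19 = 12 days remain.
Then February 2240 (29): 29 days.
March 1–14, 2240: 14 days.
Residual: 55 days.
Total: 25986 days.
25986 mod 7 = 2, so 2 days after Thursday is Saturday.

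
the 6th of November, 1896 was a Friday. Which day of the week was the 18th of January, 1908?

Day-of-year of November 6, 1896: 311.
Day-of-year of January 18, 1908: 18.
1896 has 366 days, so 366 − 311 = 55 days remain in 1896.
Full years 1897–1907: 10 common + 1 leap = 10×365 + 1×366 = 4016 days.
Total: 55 + 4016 + 18 = 4089 days.
4089 mod 7 = 1, so 1 day after Friday is Saturday.

Saturday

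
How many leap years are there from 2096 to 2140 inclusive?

11

Years divisible by 4 in [2096, 2140]: 2096, 2100, 2104, 2108, 2112, 2116, 2120, 2124, 2128, 2132, 2136, 2140.
Of these, 2100 is divisible by 100 but not 400, so not leap.
Leap years: 12 − 1 = 11.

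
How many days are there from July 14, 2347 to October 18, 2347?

96

July 2347: 31 − 14 = 17 days remain.
Then August (31), September (30): 31 + 30 = 61 days.
October 1–18, 2347: 18 days.
Total: 17 + 61 + 18 = 96 days.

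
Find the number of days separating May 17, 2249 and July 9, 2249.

May 2249: 31 − 17 = 14 days remain.
Then June (30): 30 days.
July 1–9, 2249: 9 days.
Total: 14 + 30 + 9 = 53 days.

53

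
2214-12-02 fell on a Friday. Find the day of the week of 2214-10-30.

Count forward from the earlier date (October 30, 2214) to the later (December 2, 2214):
October 2214: 31 − 30 = 1 day remains.
Then November (30): 30 days.
December 1–2, 2214: 2 days.
Total: 1 + 30 + 2 = 33 days.
33 mod 7 = 5, so 5 days before Friday is Sunday.

Sunday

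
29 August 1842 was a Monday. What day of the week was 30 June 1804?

Saturday

Count forward from the earlier date (June 30, 1804) to the later (August 29, 1842):
Day-of-year of June 30, 1804: 182.
Day-of-year of August 29, 1842: 241.
1804 has 366 days, so 366 − 182 = 184 days remain in 1804.
Full years 1805–1841: 28 common + 9 leap = 28×365 + 9×366 = 13514 days.
Total: 184 + 13514 + 241 = 13939 days.
13939 mod 7 = 2, so 2 days before Monday is Saturday.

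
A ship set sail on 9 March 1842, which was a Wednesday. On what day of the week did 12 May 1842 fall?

Thursday

March 1842: 31 − 9 = 22 days remain.
Then April (30): 30 days.
May 1–12, 1842: 12 days.
Total: 22 + 30 + 12 = 64 days.
64 mod 7 = 1, so 1 day after Wednesday is Thursday.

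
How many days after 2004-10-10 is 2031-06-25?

Day-of-year of October 10, 2004: 284.
Day-of-year of June 25, 2031: 176.
2004 has 366 days, so 366 − 284 = 82 days remain in 2004.
Full years 2005–2030: 20 common + 6 leap = 20×365 + 6×366 = 9496 days.
Total: 82 + 9496 + 176 = 9754 days.

9754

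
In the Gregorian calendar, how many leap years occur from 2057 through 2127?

16

Years divisible by 4: 2060, 2064, …, 2124 — 17 in all.
Of these, 2100 is divisible by 100 but not 400, so not leap.
Leap years: 17 − 1 = 16.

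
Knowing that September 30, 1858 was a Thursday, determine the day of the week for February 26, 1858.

Count forward from the earlier date (February 26, 1858) to the later (September 30, 1858):
February 1858: 28 − 26 = 2 days remain (1858 is not a leap year, so February has 28 days).
Then March (31), April (30), May (31), June (30), July (31), August (31): 31 + 30 + 31 + 30 + 31 + 31 = 184 days.
September 1–30, 1858: 30 days.
Total: 2 + 184 + 30 = 216 days.
216 mod 7 = 6, so 6 days before Thursday is Friday.

Friday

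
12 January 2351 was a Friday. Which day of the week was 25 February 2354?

Thursday

January 12, 2351 → January 12, 2352: 365 days.
January 12, 2352 → January 12, 2353: 366 days (2352 is a leap year).
January 12, 2353 → January 12, 2354: 365 days.
January 2354: 31 − 12 = 19 days remain.
February 1–25, 2354: 25 days (2354 is not a leap year).
Residual: 44 days.
Total: 1140 days.
1140 mod 7 = 6, so 6 days after Friday is Thursday.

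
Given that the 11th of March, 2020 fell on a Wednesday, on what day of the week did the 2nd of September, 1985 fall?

Monday

Count forward from the earlier date (September 2, 1985) to the later (March 11, 2020):
From September 2, 1985 to September 2, 2019: 34 years, of which 8 contain a Feb 29 — 26×365 + 8×366 = 12418 days.
(2000 is a leap year (divisible by 400).)
September 2019: 30 − 2 = 28 days remain.
Then October (31), November (30), December (31), January (31), February 2020 (29): 31 + 30 + 31 + 31 + 29 = 152 days.
March 1–11, 2020: 11 days.
Residual: 191 days.
Total: 12609 days.
12609 mod 7 = 2, so 2 days before Wednesday is Monday.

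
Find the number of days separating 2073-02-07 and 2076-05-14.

1192

February 7, 2073 → February 7, 2074: 365 days.
February 7, 2074 → February 7, 2075: 365 days.
February 7, 2075 → February 7, 2076: 365 days.
February 2076: 29 − 7 = 22 days remain (2076 is a leap year, so February has 29 days).
Then March (31), April (30): 31 + 30 = 61 days.
May 1–14, 2076: 14 days.
Residual: 97 days.
Total: 1192 days.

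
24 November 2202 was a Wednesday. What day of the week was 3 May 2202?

Monday

Count forward from the earlier date (May 3, 2202) to the later (November 24, 2202):
May 2202: 31 − 3 = 28 days remain.
Then June (30), July (31), August (31), September (30), October (31): 30 + 31 + 31 + 30 + 31 = 153 days.
November 1–24, 2202: 24 days.
Total: 28 + 153 + 24 = 205 days.
205 mod 7 = 2, so 2 days before Wednesday is Monday.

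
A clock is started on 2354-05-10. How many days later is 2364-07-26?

Day-of-year of May 10, 2354: 130.
Day-of-year of July 26, 2364: 208.
2354 has 365 days, so 365 − 130 = 235 days remain in 2354.
Full years 2355–2363: 7 common + 2 leap = 7×365 + 2×366 = 3287 days.
Total: 235 + 3287 + 208 = 3730 days.

3730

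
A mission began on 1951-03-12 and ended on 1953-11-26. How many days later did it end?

990

March 12, 1951 → March 12, 1952: 366 days (1952 is a leap year).
March 12, 1952 → March 12, 1953: 365 days.
March 1953: 31 − 12 = 19 days remain.
Then April (30), May (31), June (30), July (31), August (31), September (30), October (31): 30 + 31 + 30 + 31 + 31 + 30 + 31 = 214 days.
November 1–26, 1953: 26 days.
Residual: 259 days.
Total: 990 days.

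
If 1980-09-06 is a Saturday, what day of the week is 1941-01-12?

Count forward from the earlier date (January 12, 1941) to the later (September 6, 1980):
Day-of-year of January 12, 1941: 12.
Day-of-year of September 6, 1980: 250.
1941 has 365 days, so 365 − 12 = 353 days remain in 1941.
Full years 1942–1979: 29 common + 9 leap = 29×365 + 9×366 = 13879 days.
Total: 353 + 13879 + 250 = 14482 days.
14482 mod 7 = 6, so 6 days before Saturday is Sunday.

Sunday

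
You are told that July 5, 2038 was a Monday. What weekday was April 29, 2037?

Wednesday

Count forward from the earlier date (April 29, 2037) to the later (July 5, 2038):
April 29, 2037 → April 29, 2038: 365 days.
April 2038: 30 − 29 = 1 day remains.
Then May (31), June (30): 31 + 30 = 61 days.
July 1–5, 2038: 5 days.
Residual: 67 days.
Total: 432 days.
432 mod 7 = 5, so 5 days before Monday is Wednesday.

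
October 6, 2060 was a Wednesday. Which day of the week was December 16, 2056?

Count forward from the earlier date (December 16, 2056) to the later (October 6, 2060):
December 16, 2056 → December 16, 2057: 365 days.
December 16, 2057 → December 16, 2058: 365 days.
December 16, 2058 → December 16, 2059: 365 days.
December 2059: 31 − 16 = 15 days remain.
Then 9 full months totalling 274 days.
October 1–6, 2060: 6 days.
Residual: 295 days.
Total: 1390 days.
1390 mod 7 = 4, so 4 days before Wednesday is Saturday.

Saturday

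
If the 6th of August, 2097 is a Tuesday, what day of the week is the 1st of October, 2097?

August 2097: 31 − 6 = 25 days remain.
Then September (30): 30 days.
October 1, 2097: 1 day.
Total: 25 + 30 + 1 = 56 days.
56 is a multiple of 7, so the 1st of October, 2097 falls on the same weekday: Tuesday.

Tuesday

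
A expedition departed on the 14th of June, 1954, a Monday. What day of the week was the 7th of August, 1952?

Count forward from the earlier date (August 7, 1952) to the later (June 14, 1954):
August 1952: 31 − 7 = 24 days remain.
Then 21 full months totalling 638 days.
June 1–14, 1954: 14 days.
Total: 24 + 638 + 14 = 676 days.
676 mod 7 = 4, so 4 days before Monday is Thursday.

Thursday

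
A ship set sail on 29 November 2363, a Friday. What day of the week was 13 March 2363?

Wednesday

Count forward from the earlier date (March 13, 2363) to the later (November 29, 2363):
March 2363: 31 − 13 = 18 days remain.
Then April (30), May (31), June (30), July (31), August (31), September (30), October (31): 30 + 31 + 30 + 31 + 31 + 30 + 31 = 214 days.
November 1–29, 2363: 29 days.
Total: 18 + 214 + 29 = 261 days.
261 mod 7 = 2, so 2 days before Friday is Wednesday.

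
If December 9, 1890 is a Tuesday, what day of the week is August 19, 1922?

Day-of-year of December 9, 1890: 343.
Day-of-year of August 19, 1922: 231.
1890 has 365 days, so 365 − 343 = 22 days remain in 1890.
Full years 1891–1921: 24 common + 7 leap = 24×365 + 7×366 = 11322 days.
Total: 22 + 11322 + 231 = 11575 days.
11575 mod 7 = 4, so 4 days after Tuesday is Saturday.

Saturday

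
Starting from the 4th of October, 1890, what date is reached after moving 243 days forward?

the 4th of June, 1891

Count 243 days after October 4, 1890:
October 1890: 31 − 4 = 27 days remain.
Then November (30), December (31), January (31), February 1891 (28), March (31), April (30), May (31): 30 + 31 + 31 + 28 + 31 + 30 + 31 = 212 days.
June 1–4, 1891: 4 days.
Total: 27 + 212 + 4 = 243 days.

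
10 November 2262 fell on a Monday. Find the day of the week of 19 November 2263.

Thursday

November 2262: 30 − 10 = 20 days remain.
Then 11 full months totalling 335 days.
November 1–19, 2263: 19 days.
Total: 20 + 335 + 19 = 374 days.
374 mod 7 = 3, so 3 days after Monday is Thursday.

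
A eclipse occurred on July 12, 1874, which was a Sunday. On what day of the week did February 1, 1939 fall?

From July 12, 1874 to July 12, 1938: 64 years, of which 15 contain a Feb 29 — 49×365 + 15×366 = 23375 days.
(1900 is not a leap year (divisible by 100 but not 400).)
July 1938: 31 − 12 = 19 days remain.
Then August (31), September (30), October (31), November (30), December (31), January (31): 31 + 30 + 31 + 30 + 31 + 31 = 184 days.
February 1, 1939: 1 day (1939 is not a leap year).
Residual: 204 days.
Total: 23579 days.
23579 mod 7 = 3, so 3 days after Sunday is Wednesday.

Wednesday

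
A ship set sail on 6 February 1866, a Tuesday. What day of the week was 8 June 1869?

Tuesday

Day-of-year of February 6, 1866: 37.
Day-of-year of June 8, 1869: 159.
1866 has 365 days, so 365 − 37 = 328 days remain in 1866.
Full years: 1867: 365; 1868: 366. Sum = 731.
Total: 328 + 731 + 159 = 1218 days.
1218 is a multiple of 7, so 8 June 1869 falls on the same weekday: Tuesday.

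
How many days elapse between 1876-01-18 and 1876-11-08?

295

January 1876: 31 − 18 = 13 days remain.
Then 9 full months totalling 274 days.
November 1–8, 1876: 8 days.
Total: 13 + 274 + 8 = 295 days.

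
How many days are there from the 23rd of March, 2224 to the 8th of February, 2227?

1052

Day-of-year of March 23, 2224: 83.
Day-of-year of February 8, 2227: 39.
2224 has 366 days, so 366 − 83 = 283 days remain in 2224.
Full years: 2225: 365; 2226: 365. Sum = 730.
Total: 283 + 730 + 39 = 1052 days.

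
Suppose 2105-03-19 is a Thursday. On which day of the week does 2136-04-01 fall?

Sunday

From March 19, 2105 to March 19, 2136: 31 years, of which 8 contain a Feb 29 — 23×365 + 8×366 = 11323 days.
March 2136: 31 − 19 = 12 days remain.
April 1, 2136: 1 day.
Residual: 13 days.
Total: 11336 days.
11336 mod 7 = 3, so 3 days after Thursday is Sunday.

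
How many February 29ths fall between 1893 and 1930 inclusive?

Years divisible by 4 in [1893, 1930]: 1896, 1900, 1904, 1908, 1912, 1916, 1920, 1924, 1928.
Of these, 1900 is divisible by 100 but not 400, so not leap.
Leap years: 9 − 1 = 8.

8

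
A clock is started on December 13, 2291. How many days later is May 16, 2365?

From December 13, 2291 to December 13, 2364: 73 years, of which 18 contain a Feb 29 — 55×365 + 18×366 = 26663 days.
(2300 is not a leap year (divisible by 100 but not 400).)
December 2364: 31 − 13 = 18 days remain.
Then January (31), February 2365 (28), March (31), April (30): 31 + 28 + 31 + 30 = 120 days.
May 1–16, 2365: 16 days.
Residual: 154 days.
Total: 26817 days.

26817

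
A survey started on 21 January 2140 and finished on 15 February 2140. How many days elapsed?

January 2140: 31 − 21 = 10 days remain.
February 1–15, 2140: 15 days (2140 is a leap year).
Total: 10 + 15 = 25 days.

25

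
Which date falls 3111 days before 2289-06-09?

2280-12-02

Count 3111 days before June 9, 2289:
From December 2, 2280 to December 2, 2288: 8 years, of which 2 contain a Feb 29 — 6×365 + 2×366 = 2922 days.
December 2288: 31 − 2 = 29 days remain.
Then January (31), February 2289 (28), March (31), April (30), May (31): 31 + 28 + 31 + 30 + 31 = 151 days.
June 1–9, 2289: 9 days.
Residual: 189 days.
Total: 3111 days.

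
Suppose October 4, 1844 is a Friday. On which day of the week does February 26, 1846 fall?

Thursday

Day-of-year of October 4, 1844: 278.
Day-of-year of February 26, 1846: 57.
1844 has 366 days, so 366 − 278 = 88 days remain in 1844.
Full years: 1845: 365. Sum = 365.
Total: 88 + 365 + 57 = 510 days.
510 mod 7 = 6, so 6 days after Friday is Thursday.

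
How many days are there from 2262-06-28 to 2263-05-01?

June 2262: 30 − 28 = 2 days remain.
Then 10 full months totalling 304 days.
May 1, 2263: 1 day.
Residual: 307 days.
Total: 307 days.

307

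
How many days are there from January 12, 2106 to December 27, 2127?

8019

From January 12, 2106 to January 12, 2127: 21 years, of which 5 contain a Feb 29 — 16×365 + 5×366 = 7670 days.
January 2127: 31 − 12 = 19 days remain.
Then 10 full months totalling 303 days.
December 1–27, 2127: 27 days.
Residual: 349 days.
Total: 8019 days.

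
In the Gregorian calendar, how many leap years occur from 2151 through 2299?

36

Years divisible by 4: 2152, 2156, …, 2296 — 37 in all.
Of these, 2200 is divisible by 100 but not 400, so not leap.
Leap years: 37 − 1 = 36.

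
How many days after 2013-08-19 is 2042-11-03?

10668

Day-of-year of August 19, 2013: 231.
Day-of-year of November 3, 2042: 307.
2013 has 365 days, so 365 − 231 = 134 days remain in 2013.
Full years 2014–2041: 21 common + 7 leap = 21×365 + 7×366 = 10227 days.
Total: 134 + 10227 + 307 = 10668 days.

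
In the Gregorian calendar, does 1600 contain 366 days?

1600 is a leap year (divisible by 400).

Yes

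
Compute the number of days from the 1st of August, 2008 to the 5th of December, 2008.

126

August 2008: 31 − 1 = 30 days remain.
Then September (30), October (31), November (30): 30 + 31 + 30 = 91 days.
December 1–5, 2008: 5 days.
Total: 30 + 91 + 5 = 126 days.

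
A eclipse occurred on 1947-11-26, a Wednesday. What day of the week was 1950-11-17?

November 26, 1947 → November 26, 1948: 366 days (1948 is a leap year).
November 26, 1948 → November 26, 1949: 365 days.
November 1949: 30 − 26 = 4 days remain.
Then 11 full months totalling 335 days.
November 1–17, 1950: 17 days.
Residual: 356 days.
Total: 1087 days.
1087 mod 7 = 2, so 2 days after Wednesday is Friday.

Friday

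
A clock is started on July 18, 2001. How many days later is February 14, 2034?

11899

From July 18, 2001 to July 18, 2033: 32 years, of which 8 contain a Feb 29 — 24×365 + 8×366 = 11688 days.
July 2033: 31 − 18 = 13 days remain.
Then August (31), September (30), October (31), November (30), December (31), January (31): 31 + 30 + 31 + 30 + 31 + 31 = 184 days.
February 1–14, 2034: 14 days (2034 is not a leap year).
Residual: 211 days.
Total: 11899 days.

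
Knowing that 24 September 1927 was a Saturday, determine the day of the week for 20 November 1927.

Sunday

September 1927: 30 − 24 = 6 days remain.
Then October (31): 31 days.
November 1–20, 1927: 20 days.
Total: 6 + 31 + 20 = 57 days.
57 mod 7 = 1, so 1 day after Saturday is Sunday.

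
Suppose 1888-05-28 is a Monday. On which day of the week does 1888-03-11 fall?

Sunday

Count forward from the earlier date (March 11, 1888) to the later (May 28, 1888):
March 1888: 31 − 11 = 20 days remain.
Then April (30): 30 days.
May 1–28, 1888: 28 days.
Total: 20 + 30 + 28 = 78 days.
78 mod 7 = 1, so 1 day before Monday is Sunday.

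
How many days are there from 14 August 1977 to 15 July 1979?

700

August 1977: 31 − 14 = 17 days remain.
Then 22 full months totalling 668 days.
July 1–15, 1979: 15 days.
Total: 17 + 668 + 15 = 700 days.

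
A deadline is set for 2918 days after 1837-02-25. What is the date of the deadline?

1845-02-21

Count 2918 days after February 25, 1837:
From February 25, 1837 to February 25, 1844: 7 years, of which 1 contains a Feb 29 — 6×365 + 1×366 = 2556 days.
February 1844: 29 − 25 = 4 days remain (1844 is a leap year, so February has 29 days).
Then 11 full months totalling 337 days.
February 1–21, 1845: 21 days (1845 is not a leap year).
Residual: 362 days.
Total: 2918 days.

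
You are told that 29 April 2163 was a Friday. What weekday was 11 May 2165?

Day-of-year of April 29, 2163: 119.
Day-of-year of May 11, 2165: 131.
2163 has 365 days, so 365 − 119 = 246 days remain in 2163.
Full years: 2164: 366. Sum = 366.
Total: 246 + 366 + 131 = 743 days.
743 mod 7 = 1, so 1 day after Friday is Saturday.

Saturday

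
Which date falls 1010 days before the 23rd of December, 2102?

the 18th of March, 2100

Count 1010 days before December 23, 2102:
Day-of-year of March 18, 2100: 77.
Day-of-year of December 23, 2102: 357.
2100 has 365 days, so 365 − 77 = 288 days remain in 2100.
Full years: 2101: 365. Sum = 365.
Total: 288 + 365 + 357 = 1010 days.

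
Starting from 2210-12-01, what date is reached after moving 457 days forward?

2212-03-02

Count 457 days after December 1, 2210:
December 2210: 31 − 1 = 30 days remain.
Then 14 full months totalling 425 days.
March 1–2, 2212: 2 days.
Total: 30 + 425 + 2 = 457 days.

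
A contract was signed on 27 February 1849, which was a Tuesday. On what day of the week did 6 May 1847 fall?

Thursday

Count forward from the earlier date (May 6, 1847) to the later (February 27, 1849):
May 6, 1847 → May 6, 1848: 366 days (1848 is a leap year).
May 1848: 31 − 6 = 25 days remain.
Then June (30), July (31), August (31), September (30), October (31), November (30), December (31), January (31): 30 + 31 + 31 + 30 + 31 + 30 + 31 + 31 = 245 days.
February 1–27, 1849: 27 days (1849 is not a leap year).
Residual: 297 days.
Total: 663 days.
663 mod 7 = 5, so 5 days before Tuesday is Thursday.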